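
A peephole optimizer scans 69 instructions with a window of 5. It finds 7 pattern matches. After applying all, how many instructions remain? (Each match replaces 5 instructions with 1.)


Each match removes 4 instructions.
Total removed = 7 * 4 = 28
Remaining = 69 - 28 = 41

41


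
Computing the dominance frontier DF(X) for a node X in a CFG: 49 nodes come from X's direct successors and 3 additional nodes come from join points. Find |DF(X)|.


DF(X) = direct successor contributions + join point contributions
= 49 + 3 = 52

52


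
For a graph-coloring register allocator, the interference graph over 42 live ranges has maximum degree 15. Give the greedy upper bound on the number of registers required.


Greedy coloring never needs more than (max_degree + 1) colors: when coloring a vertex, at most max_degree neighbors are already colored.
Upper bound = 15 + 1 = 16

16


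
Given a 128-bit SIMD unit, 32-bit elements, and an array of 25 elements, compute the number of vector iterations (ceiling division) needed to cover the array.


Width = 128 / 32 = 4 elements per vector op
Iterations = ceil(25 / 4) = 7

7


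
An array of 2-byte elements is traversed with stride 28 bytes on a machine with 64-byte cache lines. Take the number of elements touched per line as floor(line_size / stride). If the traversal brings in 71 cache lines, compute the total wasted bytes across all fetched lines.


Elements per line = floor(64 / 28) = 2
Bytes used per line = 2 * 2 = 4
Wasted per line = 64 - 4 = 60
Total wasted = 60 * 71 = 4260

4260


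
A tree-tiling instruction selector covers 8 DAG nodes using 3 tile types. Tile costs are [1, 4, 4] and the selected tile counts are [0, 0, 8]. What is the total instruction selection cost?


Total cost = sum(count_i * cost_i)
= 0*1 + 0*4 + 8*4
= 32

32


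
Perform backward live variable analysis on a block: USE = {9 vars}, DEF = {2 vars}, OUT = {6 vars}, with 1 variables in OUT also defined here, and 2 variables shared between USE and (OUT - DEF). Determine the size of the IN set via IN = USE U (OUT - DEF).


OUT - DEF: 6 - 1 = 5
|IN| = |USE| + |OUT - DEF| - |USE ∩ (OUT - DEF)| = 9 + 5 - 2 = 12

12


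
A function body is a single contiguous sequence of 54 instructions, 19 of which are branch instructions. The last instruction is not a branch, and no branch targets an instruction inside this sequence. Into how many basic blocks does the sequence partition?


With no in-sequence branch targets, the leaders are the first instruction plus the instruction after each branch.
Number of basic blocks = branches + 1
= 19 + 1 = 20

20


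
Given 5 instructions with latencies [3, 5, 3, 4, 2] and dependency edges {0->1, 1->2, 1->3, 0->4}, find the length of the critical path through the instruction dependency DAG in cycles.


Compute longest path through dependency graph: dist(Ik) = max over predecessors of dist + latency(Ik).
dist(I0) = latency 3 = 3
dist(I1) = dist(I0) + 5 = 3 + 5 = 8
dist(I2) = dist(I1) + 3 = 8 + 3 = 11
dist(I3) = dist(I1) + 4 = 8 + 4 = 12
dist(I4) = dist(I0) + 2 = 3 + 2 = 5
Critical path = max dist = 12

12


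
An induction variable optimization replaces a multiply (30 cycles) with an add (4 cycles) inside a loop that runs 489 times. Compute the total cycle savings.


Per-iteration saving = 30 - 4 = 26
Total saved = 489 * 26 = 12714

12714


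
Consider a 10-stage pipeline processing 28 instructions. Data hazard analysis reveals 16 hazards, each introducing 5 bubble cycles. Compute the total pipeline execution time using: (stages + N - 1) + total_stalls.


Base cycles = 10 + 28 - 1 = 37
Total stalls = 16 * 5 = 80
Total = 37 + 80 = 117

117


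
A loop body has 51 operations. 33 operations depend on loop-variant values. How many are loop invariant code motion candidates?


Invariant candidates = total - loop-dependent
= 51 - 33 = 18

18


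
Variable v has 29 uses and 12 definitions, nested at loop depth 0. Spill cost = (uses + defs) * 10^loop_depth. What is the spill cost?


uses + defs = 29 + 12 = 41
10^0 = 1
Spill cost = 41 * 1 = 41

41


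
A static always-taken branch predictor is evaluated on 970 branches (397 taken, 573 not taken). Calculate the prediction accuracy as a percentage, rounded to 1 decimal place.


Predictor: always-taken
Correct predictions = 397
Accuracy = 397 / 970 * 100 = 40.9%

40.9


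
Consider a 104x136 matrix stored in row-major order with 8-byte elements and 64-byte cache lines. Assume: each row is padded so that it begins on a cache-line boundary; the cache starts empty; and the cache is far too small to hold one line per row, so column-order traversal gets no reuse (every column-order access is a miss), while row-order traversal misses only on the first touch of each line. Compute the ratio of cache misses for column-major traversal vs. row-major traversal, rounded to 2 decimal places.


Each row occupies 136 * 8 = 1088 bytes and starts on a line boundary, so it spans ceil(1088 / 64) = 17 cache lines.
Row-major traversal misses (one per line touched): 104 * ceil(136 * 8 / 64) = 1768
Column-major traversal misses (no reuse, every access misses): 104 * 136 = 14144
Ratio = 14144 / 1768 = 8.0

8.0


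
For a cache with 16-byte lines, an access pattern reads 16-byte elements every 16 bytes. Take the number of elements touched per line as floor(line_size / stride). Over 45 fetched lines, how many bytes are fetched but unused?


Elements per line = floor(16 / 16) = 1
Bytes used per line = 1 * 16 = 16
Wasted per line = 16 - 16 = 0
Total wasted = 0 * 45 = 0

0


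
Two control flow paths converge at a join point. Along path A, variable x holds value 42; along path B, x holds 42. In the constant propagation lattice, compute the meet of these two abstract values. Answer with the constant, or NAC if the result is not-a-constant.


Meet operation: if both paths give the same constant, result is that constant; if they differ, result is NAC (not-a-constant).
Path A: 42, Path B: 42 -> equal
Result: constant -> 42

42


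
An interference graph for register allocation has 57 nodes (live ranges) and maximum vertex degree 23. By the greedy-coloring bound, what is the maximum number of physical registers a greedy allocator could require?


Greedy coloring never needs more than (max_degree + 1) colors: when coloring a vertex, at most max_degree neighbors are already colored.
Upper bound = 23 + 1 = 24

24


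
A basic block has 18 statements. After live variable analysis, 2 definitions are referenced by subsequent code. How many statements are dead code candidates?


Dead code = total statements - live definitions
= 18 - 2 = 16

16


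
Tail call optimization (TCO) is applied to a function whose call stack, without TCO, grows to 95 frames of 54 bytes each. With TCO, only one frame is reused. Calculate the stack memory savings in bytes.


Without TCO: 95 * 54 = 5130 bytes
With TCO: reuse 1 frame = 54 bytes
Savings = 5130 - 54 = 5076

5076


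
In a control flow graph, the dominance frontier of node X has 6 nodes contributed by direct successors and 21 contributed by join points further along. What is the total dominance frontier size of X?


DF(X) = direct successor contributions + join point contributions
= 6 + 21 = 27

27


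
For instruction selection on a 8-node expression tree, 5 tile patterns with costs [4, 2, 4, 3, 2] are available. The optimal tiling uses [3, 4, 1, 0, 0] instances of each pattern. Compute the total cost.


Total cost = sum(count_i * cost_i)
= 3*4 + 4*2 + 1*4 + 0*3 + 0*2
= 24

24


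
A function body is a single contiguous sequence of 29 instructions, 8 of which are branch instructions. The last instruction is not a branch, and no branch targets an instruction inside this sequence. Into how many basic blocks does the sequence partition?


With no in-sequence branch targets, the leaders are the first instruction plus the instruction after each branch.
Number of basic blocks = branches + 1
= 8 + 1 = 9

9


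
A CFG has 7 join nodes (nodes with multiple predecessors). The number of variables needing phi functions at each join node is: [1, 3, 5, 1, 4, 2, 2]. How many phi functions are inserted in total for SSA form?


Total phi functions = sum of phi functions at each join node
= 1 + 3 + 5 + 1 + 4 + 2 + 2 = 18

18


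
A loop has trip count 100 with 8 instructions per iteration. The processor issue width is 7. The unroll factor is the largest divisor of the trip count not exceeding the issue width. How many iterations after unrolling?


Largest divisor of 100 <= 7 is 5
New iterations = 100 / 5 = 20

20


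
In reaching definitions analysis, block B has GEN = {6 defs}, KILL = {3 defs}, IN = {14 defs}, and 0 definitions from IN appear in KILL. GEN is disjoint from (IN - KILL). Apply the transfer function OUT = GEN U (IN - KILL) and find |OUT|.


IN - KILL: 14 - 0 = 14 surviving definitions
OUT = GEN + surviving = 6 + 14 = 20

20


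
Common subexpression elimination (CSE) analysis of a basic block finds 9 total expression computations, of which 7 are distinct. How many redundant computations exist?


CSE count = total expressions - unique expressions
= 9 - 7 = 2

2


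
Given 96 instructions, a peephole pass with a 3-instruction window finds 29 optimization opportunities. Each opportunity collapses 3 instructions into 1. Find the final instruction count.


Each match removes 2 instructions.
Total removed = 29 * 2 = 58
Remaining = 96 - 58 = 38

38


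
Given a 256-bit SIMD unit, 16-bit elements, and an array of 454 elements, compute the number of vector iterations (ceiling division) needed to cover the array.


Width = 256 / 16 = 16 elements per vector op
Iterations = ceil(454 / 16) = 29

29


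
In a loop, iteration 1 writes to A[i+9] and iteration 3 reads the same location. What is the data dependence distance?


Distance = read iteration - write iteration
= 3 - 1 = 2

2


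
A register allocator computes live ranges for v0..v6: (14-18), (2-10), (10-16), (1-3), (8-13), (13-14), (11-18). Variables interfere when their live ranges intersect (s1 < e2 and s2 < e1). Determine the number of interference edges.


Check all pairs for overlapping intervals.
Two intervals (s1,e1) and (s2,e2) overlap if s1 < e2 and s2 < e1.
v0 (14-18) vs v1..v6: overlaps v2, v6 -> 2
v1 (2-10) vs v2..v6: overlaps v3, v4 -> 2
v2 (10-16) vs v3..v6: overlaps v4, v5, v6 -> 3
v3 (1-3) vs v4..v6: overlaps none -> 0
v4 (8-13) vs v5..v6: overlaps v6 -> 1
v5 (13-14) vs v6: overlaps v6 -> 1
Total overlapping pairs = 2 + 2 + 3 + 0 + 1 + 1 = 9

9


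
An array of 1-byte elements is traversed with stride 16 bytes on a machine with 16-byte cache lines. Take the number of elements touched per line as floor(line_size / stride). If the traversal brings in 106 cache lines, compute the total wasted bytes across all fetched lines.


Elements per line = floor(16 / 16) = 1
Bytes used per line = 1 * 1 = 1
Wasted per line = 16 - 1 = 15
Total wasted = 15 * 106 = 1590

1590


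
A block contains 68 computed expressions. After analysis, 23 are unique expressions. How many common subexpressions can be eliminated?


CSE count = total expressions - unique expressions
= 68 - 23 = 45

45


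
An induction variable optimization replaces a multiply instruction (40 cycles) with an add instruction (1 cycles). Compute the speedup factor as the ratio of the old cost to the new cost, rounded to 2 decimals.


Ratio = mult_cost / add_cost = 40 / 1 = 40.0

40.0


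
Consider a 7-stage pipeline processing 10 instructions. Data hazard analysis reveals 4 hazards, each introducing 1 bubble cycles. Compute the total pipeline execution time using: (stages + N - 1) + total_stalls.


Base cycles = 7 + 10 - 1 = 16
Total stalls = 4 * 1 = 4
Total = 16 + 4 = 20

20


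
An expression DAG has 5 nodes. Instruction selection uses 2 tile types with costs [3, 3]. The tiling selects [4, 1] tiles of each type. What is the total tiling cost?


Total cost = sum(count_i * cost_i)
= 4*3 + 1*3
= 15

15


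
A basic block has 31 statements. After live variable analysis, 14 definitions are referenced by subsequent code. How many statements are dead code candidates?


Dead code = total statements - live definitions
= 31 - 14 = 17

17


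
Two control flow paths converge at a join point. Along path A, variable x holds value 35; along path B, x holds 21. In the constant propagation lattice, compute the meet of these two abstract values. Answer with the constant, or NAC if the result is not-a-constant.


Meet operation: if both paths give the same constant, result is that constant; if they differ, result is NAC (not-a-constant).
Path A: 35, Path B: 21 -> differ
Result: not-a-constant -> NAC

NAC


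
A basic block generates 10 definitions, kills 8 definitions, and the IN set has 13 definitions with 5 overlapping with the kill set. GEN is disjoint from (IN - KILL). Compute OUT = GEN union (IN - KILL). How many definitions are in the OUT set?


IN - KILL: 13 - 5 = 8 surviving definitions
OUT = GEN + surviving = 10 + 8 = 18

18


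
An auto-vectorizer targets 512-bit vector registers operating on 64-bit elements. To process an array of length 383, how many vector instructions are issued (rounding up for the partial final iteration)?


Width = 512 / 64 = 8 elements per vector op
Iterations = ceil(383 / 8) = 48

48


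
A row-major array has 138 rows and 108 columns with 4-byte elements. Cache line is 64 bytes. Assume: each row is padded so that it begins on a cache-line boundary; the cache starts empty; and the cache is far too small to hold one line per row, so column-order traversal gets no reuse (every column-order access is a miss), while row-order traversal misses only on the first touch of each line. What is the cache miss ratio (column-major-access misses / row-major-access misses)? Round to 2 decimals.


Each row occupies 108 * 4 = 432 bytes and starts on a line boundary, so it spans ceil(432 / 64) = 7 cache lines.
Row-major traversal misses (one per line touched): 138 * ceil(108 * 4 / 64) = 966
Column-major traversal misses (no reuse, every access misses): 138 * 108 = 14904
Ratio = 14904 / 966 = 15.43

15.43


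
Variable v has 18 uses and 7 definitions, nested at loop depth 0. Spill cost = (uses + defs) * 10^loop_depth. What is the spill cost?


uses + defs = 18 + 7 = 25
10^0 = 1
Spill cost = 25 * 1 = 25

25


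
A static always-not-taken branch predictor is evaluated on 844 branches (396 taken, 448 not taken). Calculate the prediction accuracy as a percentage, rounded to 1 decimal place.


Predictor: always-not-taken
Correct predictions = 448
Accuracy = 448 / 844 * 100 = 53.1%

53.1


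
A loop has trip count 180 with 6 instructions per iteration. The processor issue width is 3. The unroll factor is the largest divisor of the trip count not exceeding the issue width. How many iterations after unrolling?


Largest divisor of 180 <= 3 is 3
New iterations = 180 / 3 = 60

60


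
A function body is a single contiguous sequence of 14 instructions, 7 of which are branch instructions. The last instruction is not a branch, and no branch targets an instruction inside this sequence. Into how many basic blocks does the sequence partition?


With no in-sequence branch targets, the leaders are the first instruction plus the instruction after each branch.
Number of basic blocks = branches + 1
= 7 + 1 = 8

8


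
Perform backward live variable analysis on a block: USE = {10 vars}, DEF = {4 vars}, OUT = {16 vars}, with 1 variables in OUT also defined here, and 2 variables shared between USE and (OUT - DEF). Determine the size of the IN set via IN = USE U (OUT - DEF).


OUT - DEF: 16 - 1 = 15
|IN| = |USE| + |OUT - DEF| - |USE ∩ (OUT - DEF)| = 10 + 15 - 2 = 23

23


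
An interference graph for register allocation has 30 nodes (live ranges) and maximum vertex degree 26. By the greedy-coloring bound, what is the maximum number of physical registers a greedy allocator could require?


Greedy coloring never needs more than (max_degree + 1) colors: when coloring a vertex, at most max_degree neighbors are already colored.
Upper bound = 26 + 1 = 27

27


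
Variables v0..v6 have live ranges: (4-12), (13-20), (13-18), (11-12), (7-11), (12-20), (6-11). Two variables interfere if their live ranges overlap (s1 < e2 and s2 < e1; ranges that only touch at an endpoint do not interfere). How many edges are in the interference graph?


Check all pairs for overlapping intervals.
Two intervals (s1,e1) and (s2,e2) overlap if s1 < e2 and s2 < e1.
v0 (4-12) vs v1..v6: overlaps v3, v4, v6 -> 3
v1 (13-20) vs v2..v6: overlaps v2, v5 -> 2
v2 (13-18) vs v3..v6: overlaps v5 -> 1
v3 (11-12) vs v4..v6: overlaps none -> 0
v4 (7-11) vs v5..v6: overlaps v6 -> 1
v5 (12-20) vs v6: overlaps none -> 0
Total overlapping pairs = 3 + 2 + 1 + 0 + 1 + 0 = 7

7


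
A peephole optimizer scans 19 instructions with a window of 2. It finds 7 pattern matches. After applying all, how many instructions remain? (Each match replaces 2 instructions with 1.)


Each match removes 1 instructions.
Total removed = 7 * 1 = 7
Remaining = 19 - 7 = 12

12


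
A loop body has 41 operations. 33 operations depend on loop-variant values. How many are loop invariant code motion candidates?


Invariant candidates = total - loop-dependent
= 41 - 33 = 8

8


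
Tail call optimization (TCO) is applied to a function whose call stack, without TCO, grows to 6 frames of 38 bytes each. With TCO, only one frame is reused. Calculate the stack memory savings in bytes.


Without TCO: 6 * 38 = 228 bytes
With TCO: reuse 1 frame = 38 bytes
Savings = 228 - 38 = 190

190


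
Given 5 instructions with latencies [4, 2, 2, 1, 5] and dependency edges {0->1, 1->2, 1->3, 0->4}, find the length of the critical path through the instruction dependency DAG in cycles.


Compute longest path through dependency graph: dist(Ik) = max over predecessors of dist + latency(Ik).
dist(I0) = latency 4 = 4
dist(I1) = dist(I0) + 2 = 4 + 2 = 6
dist(I2) = dist(I1) + 2 = 6 + 2 = 8
dist(I3) = dist(I1) + 1 = 6 + 1 = 7
dist(I4) = dist(I0) + 5 = 4 + 5 = 9
Critical path = max dist = 9

9


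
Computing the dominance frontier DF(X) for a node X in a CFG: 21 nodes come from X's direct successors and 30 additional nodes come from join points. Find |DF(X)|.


DF(X) = direct successor contributions + join point contributions
= 21 + 30 = 51

51


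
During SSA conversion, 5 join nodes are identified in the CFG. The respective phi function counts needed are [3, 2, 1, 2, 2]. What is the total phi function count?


Total phi functions = sum of phi functions at each join node
= 3 + 2 + 1 + 2 + 2 = 10

10


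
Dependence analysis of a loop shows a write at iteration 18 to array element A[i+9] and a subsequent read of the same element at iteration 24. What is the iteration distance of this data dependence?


Distance = read iteration - write iteration
= 24 - 18 = 6

6


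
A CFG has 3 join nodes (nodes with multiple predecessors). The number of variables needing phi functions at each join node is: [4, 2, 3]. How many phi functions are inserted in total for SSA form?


Total phi functions = sum of phi functions at each join node
= 4 + 2 + 3 = 9

9


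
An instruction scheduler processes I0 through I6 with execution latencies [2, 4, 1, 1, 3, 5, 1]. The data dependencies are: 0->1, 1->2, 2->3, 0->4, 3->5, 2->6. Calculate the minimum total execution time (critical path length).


Compute longest path through dependency graph: dist(Ik) = max over predecessors of dist + latency(Ik).
dist(I0) = latency 2 = 2
dist(I1) = dist(I0) + 4 = 2 + 4 = 6
dist(I2) = dist(I1) + 1 = 6 + 1 = 7
dist(I3) = dist(I2) + 1 = 7 + 1 = 8
dist(I4) = dist(I0) + 3 = 2 + 3 = 5
dist(I5) = dist(I3) + 5 = 8 + 5 = 13
dist(I6) = dist(I2) + 1 = 7 + 1 = 8
Critical path = max dist = 13

13


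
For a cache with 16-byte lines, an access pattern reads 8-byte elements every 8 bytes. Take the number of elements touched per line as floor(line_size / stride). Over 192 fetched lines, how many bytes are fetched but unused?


Elements per line = floor(16 / 8) = 2
Bytes used per line = 2 * 8 = 16
Wasted per line = 16 - 16 = 0
Total wasted = 0 * 192 = 0

0


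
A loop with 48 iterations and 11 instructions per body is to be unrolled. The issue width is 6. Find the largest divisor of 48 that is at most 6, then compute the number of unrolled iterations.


Largest divisor of 48 <= 6 is 6
New iterations = 48 / 6 = 8

8


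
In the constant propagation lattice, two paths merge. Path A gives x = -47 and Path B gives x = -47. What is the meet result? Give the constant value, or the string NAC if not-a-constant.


Meet operation: if both paths give the same constant, result is that constant; if they differ, result is NAC (not-a-constant).
Path A: -47, Path B: -47 -> equal
Result: constant -> -47

-47


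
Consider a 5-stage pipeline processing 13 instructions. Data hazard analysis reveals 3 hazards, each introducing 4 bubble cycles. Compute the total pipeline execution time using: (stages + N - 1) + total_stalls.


Base cycles = 5 + 13 - 1 = 17
Total stalls = 3 * 4 = 12
Total = 17 + 12 = 29

29


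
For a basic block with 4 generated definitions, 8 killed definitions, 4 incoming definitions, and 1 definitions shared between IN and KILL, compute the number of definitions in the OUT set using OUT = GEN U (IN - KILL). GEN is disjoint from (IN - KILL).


IN - KILL: 4 - 1 = 3 surviving definitions
OUT = GEN + surviving = 4 + 3 = 7

7


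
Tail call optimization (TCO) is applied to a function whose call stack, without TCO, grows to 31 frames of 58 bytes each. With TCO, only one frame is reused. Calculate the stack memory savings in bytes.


Without TCO: 31 * 58 = 1798 bytes
With TCO: reuse 1 frame = 58 bytes
Savings = 1798 - 58 = 1740

1740


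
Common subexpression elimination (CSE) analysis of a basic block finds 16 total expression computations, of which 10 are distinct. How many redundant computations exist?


CSE count = total expressions - unique expressions
= 16 - 10 = 6

6


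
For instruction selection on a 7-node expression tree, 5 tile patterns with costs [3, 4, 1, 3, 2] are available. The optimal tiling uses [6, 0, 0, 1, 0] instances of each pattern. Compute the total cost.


Total cost = sum(count_i * cost_i)
= 6*3 + 0*4 + 0*1 + 1*3 + 0*2
= 21

21


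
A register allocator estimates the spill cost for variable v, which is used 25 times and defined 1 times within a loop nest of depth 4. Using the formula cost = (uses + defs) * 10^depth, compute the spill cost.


uses + defs = 25 + 1 = 26
10^4 = 10000
Spill cost = 26 * 10000 = 260000

260000


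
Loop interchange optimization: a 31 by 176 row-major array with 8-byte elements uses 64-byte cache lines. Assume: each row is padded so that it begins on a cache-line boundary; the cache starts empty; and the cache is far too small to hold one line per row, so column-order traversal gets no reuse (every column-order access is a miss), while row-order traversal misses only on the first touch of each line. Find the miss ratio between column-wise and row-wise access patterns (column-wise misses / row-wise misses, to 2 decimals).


Each row occupies 176 * 8 = 1408 bytes and starts on a line boundary, so it spans ceil(1408 / 64) = 22 cache lines.
Row-major traversal misses (one per line touched): 31 * ceil(176 * 8 / 64) = 682
Column-major traversal misses (no reuse, every access misses): 31 * 176 = 5456
Ratio = 5456 / 682 = 8.0

8.0


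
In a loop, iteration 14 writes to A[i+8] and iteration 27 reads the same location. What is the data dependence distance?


Distance = read iteration - write iteration
= 27 - 14 = 13

13


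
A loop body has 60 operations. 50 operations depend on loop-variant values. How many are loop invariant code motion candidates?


Invariant candidates = total - loop-dependent
= 60 - 50 = 10

10


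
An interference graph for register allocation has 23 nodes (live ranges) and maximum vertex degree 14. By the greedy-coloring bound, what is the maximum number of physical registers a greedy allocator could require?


Greedy coloring never needs more than (max_degree + 1) colors: when coloring a vertex, at most max_degree neighbors are already colored.
Upper bound = 14 + 1 = 15

15


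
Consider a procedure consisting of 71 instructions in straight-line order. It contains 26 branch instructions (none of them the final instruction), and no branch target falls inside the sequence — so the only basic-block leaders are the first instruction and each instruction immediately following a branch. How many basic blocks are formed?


With no in-sequence branch targets, the leaders are the first instruction plus the instruction after each branch.
Number of basic blocks = branches + 1
= 26 + 1 = 27

27


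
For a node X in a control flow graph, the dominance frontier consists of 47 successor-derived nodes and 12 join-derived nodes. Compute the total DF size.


DF(X) = direct successor contributions + join point contributions
= 47 + 12 = 59

59


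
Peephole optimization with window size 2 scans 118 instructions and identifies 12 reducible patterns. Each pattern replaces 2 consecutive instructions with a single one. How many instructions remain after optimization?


Each match removes 1 instructions.
Total removed = 12 * 1 = 12
Remaining = 118 - 12 = 106

106


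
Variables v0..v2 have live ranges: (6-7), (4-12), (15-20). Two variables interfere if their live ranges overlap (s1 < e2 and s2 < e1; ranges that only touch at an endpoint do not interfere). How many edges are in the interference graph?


Check all pairs for overlapping intervals.
Two intervals (s1,e1) and (s2,e2) overlap if s1 < e2 and s2 < e1.
v0 (6-7) vs v1..v2: overlaps v1 -> 1
v1 (4-12) vs v2: overlaps none -> 0
Total overlapping pairs = 1 + 0 = 1

1


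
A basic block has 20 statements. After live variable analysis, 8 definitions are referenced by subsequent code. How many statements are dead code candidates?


Dead code = total statements - live definitions
= 20 - 8 = 12

12


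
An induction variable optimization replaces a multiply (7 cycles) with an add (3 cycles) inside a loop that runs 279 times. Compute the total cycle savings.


Per-iteration saving = 7 - 3 = 4
Total saved = 279 * 4 = 1116

1116


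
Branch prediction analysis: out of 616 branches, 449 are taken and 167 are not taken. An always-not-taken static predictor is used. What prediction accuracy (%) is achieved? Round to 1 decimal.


Predictor: always-not-taken
Correct predictions = 167
Accuracy = 167 / 616 * 100 = 27.1%

27.1


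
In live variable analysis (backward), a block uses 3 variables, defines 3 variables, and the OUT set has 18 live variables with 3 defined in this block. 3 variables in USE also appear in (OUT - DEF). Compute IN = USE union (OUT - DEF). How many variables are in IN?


OUT - DEF: 18 - 3 = 15
|IN| = |USE| + |OUT - DEF| - |USE ∩ (OUT - DEF)| = 3 + 15 - 3 = 15

15


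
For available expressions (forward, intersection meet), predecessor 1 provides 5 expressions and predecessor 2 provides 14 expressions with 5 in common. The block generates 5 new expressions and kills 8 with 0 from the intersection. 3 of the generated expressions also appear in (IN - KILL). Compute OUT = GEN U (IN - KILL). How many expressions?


IN = intersection of predecessors = 5
IN - KILL = 5 - 0 = 5
|OUT| = |GEN| + |IN - KILL| - |GEN ∩ (IN - KILL)| = 5 + 5 - 3 = 7

7


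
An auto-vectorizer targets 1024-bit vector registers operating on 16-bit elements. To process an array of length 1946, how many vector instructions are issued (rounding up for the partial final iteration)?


Width = 1024 / 16 = 64 elements per vector op
Iterations = ceil(1946 / 64) = 31

31


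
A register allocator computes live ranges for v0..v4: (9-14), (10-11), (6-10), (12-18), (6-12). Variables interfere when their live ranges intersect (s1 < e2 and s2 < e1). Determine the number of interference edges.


Check all pairs for overlapping intervals.
Two intervals (s1,e1) and (s2,e2) overlap if s1 < e2 and s2 < e1.
v0 (9-14) vs v1..v4: overlaps v1, v2, v3, v4 -> 4
v1 (10-11) vs v2..v4: overlaps v4 -> 1
v2 (6-10) vs v3..v4: overlaps v4 -> 1
v3 (12-18) vs v4: overlaps none -> 0
Total overlapping pairs = 4 + 1 + 1 + 0 = 6

6


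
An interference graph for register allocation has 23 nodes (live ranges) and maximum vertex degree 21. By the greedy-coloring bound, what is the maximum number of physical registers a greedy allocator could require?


Greedy coloring never needs more than (max_degree + 1) colors: when coloring a vertex, at most max_degree neighbors are already colored.
Upper bound = 21 + 1 = 22

22


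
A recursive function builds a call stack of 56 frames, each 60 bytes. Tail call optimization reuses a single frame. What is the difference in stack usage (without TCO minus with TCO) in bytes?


Without TCO: 56 * 60 = 3360 bytes
With TCO: reuse 1 frame = 60 bytes
Savings = 3360 - 60 = 3300

3300


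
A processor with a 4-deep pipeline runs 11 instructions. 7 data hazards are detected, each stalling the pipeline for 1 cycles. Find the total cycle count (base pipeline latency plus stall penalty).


Base cycles = 4 + 11 - 1 = 14
Total stalls = 7 * 1 = 7
Total = 14 + 7 = 21

21


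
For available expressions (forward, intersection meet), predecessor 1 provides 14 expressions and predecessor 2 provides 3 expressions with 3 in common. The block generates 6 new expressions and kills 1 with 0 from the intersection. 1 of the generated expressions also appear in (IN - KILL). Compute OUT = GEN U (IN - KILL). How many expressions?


IN = intersection of predecessors = 3
IN - KILL = 3 - 0 = 3
|OUT| = |GEN| + |IN - KILL| - |GEN ∩ (IN - KILL)| = 6 + 3 - 1 = 8

8


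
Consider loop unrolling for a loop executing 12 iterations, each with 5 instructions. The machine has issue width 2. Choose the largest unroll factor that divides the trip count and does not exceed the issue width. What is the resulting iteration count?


Largest divisor of 12 <= 2 is 2
New iterations = 12 / 2 = 6

6


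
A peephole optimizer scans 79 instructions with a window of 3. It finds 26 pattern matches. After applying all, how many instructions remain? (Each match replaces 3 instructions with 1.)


Each match removes 2 instructions.
Total removed = 26 * 2 = 52
Remaining = 79 - 52 = 27

27


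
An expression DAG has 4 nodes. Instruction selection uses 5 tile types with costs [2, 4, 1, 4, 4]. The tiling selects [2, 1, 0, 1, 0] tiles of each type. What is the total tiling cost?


Total cost = sum(count_i * cost_i)
= 2*2 + 1*4 + 0*1 + 1*4 + 0*4
= 12

12


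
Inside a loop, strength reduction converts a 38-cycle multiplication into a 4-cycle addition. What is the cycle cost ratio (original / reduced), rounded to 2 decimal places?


Ratio = mult_cost / add_cost = 38 / 4 = 9.5

9.5


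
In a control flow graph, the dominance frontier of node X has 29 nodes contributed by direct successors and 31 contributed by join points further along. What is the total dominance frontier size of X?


DF(X) = direct successor contributions + join point contributions
= 29 + 31 = 60

60


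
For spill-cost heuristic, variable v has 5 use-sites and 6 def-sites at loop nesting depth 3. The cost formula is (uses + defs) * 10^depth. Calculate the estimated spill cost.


uses + defs = 5 + 6 = 11
10^3 = 1000
Spill cost = 11 * 1000 = 11000

11000


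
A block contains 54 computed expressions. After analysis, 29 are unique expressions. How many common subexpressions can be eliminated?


CSE count = total expressions - unique expressions
= 54 - 29 = 25

25


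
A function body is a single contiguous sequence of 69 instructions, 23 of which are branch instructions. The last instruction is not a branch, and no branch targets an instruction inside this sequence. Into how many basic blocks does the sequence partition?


With no in-sequence branch targets, the leaders are the first instruction plus the instruction after each branch.
Number of basic blocks = branches + 1
= 23 + 1 = 24

24


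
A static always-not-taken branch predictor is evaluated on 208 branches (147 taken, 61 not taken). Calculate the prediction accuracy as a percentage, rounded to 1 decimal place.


Predictor: always-not-taken
Correct predictions = 61
Accuracy = 61 / 208 * 100 = 29.3%

29.3


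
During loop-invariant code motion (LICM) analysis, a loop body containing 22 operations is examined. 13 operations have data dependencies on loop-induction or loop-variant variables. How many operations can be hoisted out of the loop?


Invariant candidates = total - loop-dependent
= 22 - 13 = 9

9


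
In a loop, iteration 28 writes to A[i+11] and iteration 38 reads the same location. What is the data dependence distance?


Distance = read iteration - write iteration
= 38 - 28 = 10

10


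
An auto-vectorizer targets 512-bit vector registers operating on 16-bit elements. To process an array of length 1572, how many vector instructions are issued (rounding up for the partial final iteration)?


Width = 512 / 16 = 32 elements per vector op
Iterations = ceil(1572 / 32) = 50

50


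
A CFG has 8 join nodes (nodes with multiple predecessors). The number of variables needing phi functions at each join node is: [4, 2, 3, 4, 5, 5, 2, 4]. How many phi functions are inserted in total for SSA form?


Total phi functions = sum of phi functions at each join node
= 4 + 2 + 3 + 4 + 5 + 5 + 2 + 4 = 29

29


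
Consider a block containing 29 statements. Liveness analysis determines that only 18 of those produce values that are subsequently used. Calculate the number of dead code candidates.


Dead code = total statements - live definitions
= 29 - 18 = 11

11


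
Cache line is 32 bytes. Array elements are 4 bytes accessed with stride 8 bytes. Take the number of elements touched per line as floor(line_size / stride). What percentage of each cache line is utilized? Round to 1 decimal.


Elements per cache line = floor(32 / 8) = 4
Bytes used = 4 * 4 = 16
Utilization = 16 / 32 * 100 = 50.0%

50.0


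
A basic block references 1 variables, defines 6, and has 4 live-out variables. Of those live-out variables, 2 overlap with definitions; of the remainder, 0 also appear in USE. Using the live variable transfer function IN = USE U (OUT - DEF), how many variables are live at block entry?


OUT - DEF: 4 - 2 = 2
|IN| = |USE| + |OUT - DEF| - |USE ∩ (OUT - DEF)| = 1 + 2 - 0 = 3

3


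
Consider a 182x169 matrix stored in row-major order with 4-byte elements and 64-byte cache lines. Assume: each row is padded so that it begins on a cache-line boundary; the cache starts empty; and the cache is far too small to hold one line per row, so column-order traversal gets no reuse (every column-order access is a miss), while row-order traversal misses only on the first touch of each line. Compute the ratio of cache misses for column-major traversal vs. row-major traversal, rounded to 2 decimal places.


Each row occupies 169 * 4 = 676 bytes and starts on a line boundary, so it spans ceil(676 / 64) = 11 cache lines.
Row-major traversal misses (one per line touched): 182 * ceil(169 * 4 / 64) = 2002
Column-major traversal misses (no reuse, every access misses): 182 * 169 = 30758
Ratio = 30758 / 2002 = 15.36

15.36


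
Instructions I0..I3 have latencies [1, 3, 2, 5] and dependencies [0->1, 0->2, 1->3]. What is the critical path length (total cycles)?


Compute longest path through dependency graph: dist(Ik) = max over predecessors of dist + latency(Ik).
dist(I0) = latency 1 = 1
dist(I1) = dist(I0) + 3 = 1 + 3 = 4
dist(I2) = dist(I0) + 2 = 1 + 2 = 3
dist(I3) = dist(I1) + 5 = 4 + 5 = 9
Critical path = max dist = 9

9


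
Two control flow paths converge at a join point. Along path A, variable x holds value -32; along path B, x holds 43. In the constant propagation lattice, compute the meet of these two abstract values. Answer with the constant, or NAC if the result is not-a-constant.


Meet operation: if both paths give the same constant, result is that constant; if they differ, result is NAC (not-a-constant).
Path A: -32, Path B: 43 -> differ
Result: not-a-constant -> NAC

NAC


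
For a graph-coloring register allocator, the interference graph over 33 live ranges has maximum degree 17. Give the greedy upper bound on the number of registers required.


Greedy coloring never needs more than (max_degree + 1) colors: when coloring a vertex, at most max_degree neighbors are already colored.
Upper bound = 17 + 1 = 18

18


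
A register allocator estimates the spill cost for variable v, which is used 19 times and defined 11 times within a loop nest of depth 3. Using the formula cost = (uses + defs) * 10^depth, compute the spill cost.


uses + defs = 19 + 11 = 30
10^3 = 1000
Spill cost = 30 * 1000 = 30000

30000


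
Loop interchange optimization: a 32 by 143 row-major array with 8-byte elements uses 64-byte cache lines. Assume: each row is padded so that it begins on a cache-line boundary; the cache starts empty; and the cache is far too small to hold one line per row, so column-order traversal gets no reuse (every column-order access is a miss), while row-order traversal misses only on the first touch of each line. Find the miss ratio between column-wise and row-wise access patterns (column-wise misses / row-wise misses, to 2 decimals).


Each row occupies 143 * 8 = 1144 bytes and starts on a line boundary, so it spans ceil(1144 / 64) = 18 cache lines.
Row-major traversal misses (one per line touched): 32 * ceil(143 * 8 / 64) = 576
Column-major traversal misses (no reuse, every access misses): 32 * 143 = 4576
Ratio = 4576 / 576 = 7.94

7.94


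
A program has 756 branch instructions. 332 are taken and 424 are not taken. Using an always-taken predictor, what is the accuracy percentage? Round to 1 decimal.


Predictor: always-taken
Correct predictions = 332
Accuracy = 332 / 756 * 100 = 43.9%

43.9


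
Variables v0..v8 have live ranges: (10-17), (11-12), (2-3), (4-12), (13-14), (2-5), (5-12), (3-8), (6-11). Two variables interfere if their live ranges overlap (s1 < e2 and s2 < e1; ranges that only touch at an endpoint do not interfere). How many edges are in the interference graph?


Check all pairs for overlapping intervals.
Two intervals (s1,e1) and (s2,e2) overlap if s1 < e2 and s2 < e1.
v0 (10-17) vs v1..v8: overlaps v1, v3, v4, v6, v8 -> 5
v1 (11-12) vs v2..v8: overlaps v3, v6 -> 2
v2 (2-3) vs v3..v8: overlaps v5 -> 1
v3 (4-12) vs v4..v8: overlaps v5, v6, v7, v8 -> 4
v4 (13-14) vs v5..v8: overlaps none -> 0
v5 (2-5) vs v6..v8: overlaps v7 -> 1
v6 (5-12) vs v7..v8: overlaps v7, v8 -> 2
v7 (3-8) vs v8: overlaps v8 -> 1
Total overlapping pairs = 5 + 2 + 1 + 4 + 0 + 1 + 2 + 1 = 16

16


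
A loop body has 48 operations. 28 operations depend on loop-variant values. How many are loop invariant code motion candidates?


Invariant candidates = total - loop-dependent
= 48 - 28 = 20

20


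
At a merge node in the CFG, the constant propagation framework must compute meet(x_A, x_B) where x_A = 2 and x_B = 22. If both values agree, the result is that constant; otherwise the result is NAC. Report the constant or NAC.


Meet operation: if both paths give the same constant, result is that constant; if they differ, result is NAC (not-a-constant).
Path A: 2, Path B: 22 -> differ
Result: not-a-constant -> NAC

NAC


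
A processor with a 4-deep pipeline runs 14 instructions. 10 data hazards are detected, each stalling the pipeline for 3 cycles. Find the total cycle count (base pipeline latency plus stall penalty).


Base cycles = 4 + 14 - 1 = 17
Total stalls = 10 * 3 = 30
Total = 17 + 30 = 47

47


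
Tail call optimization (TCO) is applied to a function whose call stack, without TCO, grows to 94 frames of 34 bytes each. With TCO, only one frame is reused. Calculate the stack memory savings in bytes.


Without TCO: 94 * 34 = 3196 bytes
With TCO: reuse 1 frame = 34 bytes
Savings = 3196 - 34 = 3162

3162
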